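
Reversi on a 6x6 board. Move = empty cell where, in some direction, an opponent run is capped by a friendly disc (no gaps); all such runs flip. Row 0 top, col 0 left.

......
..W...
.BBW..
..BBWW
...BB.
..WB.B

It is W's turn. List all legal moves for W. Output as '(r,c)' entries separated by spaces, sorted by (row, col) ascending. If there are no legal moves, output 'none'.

Answer: (2,0) (3,0) (3,1) (4,1) (4,2) (5,4)

Derivation:
(1,0): no bracket -> illegal
(1,1): no bracket -> illegal
(1,3): no bracket -> illegal
(2,0): flips 2 -> legal
(2,4): no bracket -> illegal
(3,0): flips 1 -> legal
(3,1): flips 2 -> legal
(4,1): flips 1 -> legal
(4,2): flips 2 -> legal
(4,5): no bracket -> illegal
(5,4): flips 2 -> legal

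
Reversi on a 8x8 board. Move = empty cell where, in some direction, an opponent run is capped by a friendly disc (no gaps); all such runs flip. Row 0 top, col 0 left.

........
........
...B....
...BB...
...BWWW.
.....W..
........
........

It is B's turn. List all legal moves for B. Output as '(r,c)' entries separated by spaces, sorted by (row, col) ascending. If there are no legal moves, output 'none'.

Answer: (4,7) (5,4) (5,6) (6,6)

Derivation:
(3,5): no bracket -> illegal
(3,6): no bracket -> illegal
(3,7): no bracket -> illegal
(4,7): flips 3 -> legal
(5,3): no bracket -> illegal
(5,4): flips 1 -> legal
(5,6): flips 1 -> legal
(5,7): no bracket -> illegal
(6,4): no bracket -> illegal
(6,5): no bracket -> illegal
(6,6): flips 2 -> legal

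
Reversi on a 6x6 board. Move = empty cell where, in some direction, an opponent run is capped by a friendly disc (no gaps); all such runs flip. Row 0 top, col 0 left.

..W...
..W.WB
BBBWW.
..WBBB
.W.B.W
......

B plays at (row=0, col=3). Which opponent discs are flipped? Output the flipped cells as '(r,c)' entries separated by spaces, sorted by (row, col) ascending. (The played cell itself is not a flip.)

Dir NW: edge -> no flip
Dir N: edge -> no flip
Dir NE: edge -> no flip
Dir W: opp run (0,2), next='.' -> no flip
Dir E: first cell '.' (not opp) -> no flip
Dir SW: opp run (1,2) capped by B -> flip
Dir S: first cell '.' (not opp) -> no flip
Dir SE: opp run (1,4), next='.' -> no flip

Answer: (1,2)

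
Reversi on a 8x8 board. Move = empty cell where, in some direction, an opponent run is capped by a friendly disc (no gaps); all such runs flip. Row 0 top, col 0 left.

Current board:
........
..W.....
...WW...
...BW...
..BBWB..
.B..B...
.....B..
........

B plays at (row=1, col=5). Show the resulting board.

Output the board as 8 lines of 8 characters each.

Place B at (1,5); scan 8 dirs for brackets.
Dir NW: first cell '.' (not opp) -> no flip
Dir N: first cell '.' (not opp) -> no flip
Dir NE: first cell '.' (not opp) -> no flip
Dir W: first cell '.' (not opp) -> no flip
Dir E: first cell '.' (not opp) -> no flip
Dir SW: opp run (2,4) capped by B -> flip
Dir S: first cell '.' (not opp) -> no flip
Dir SE: first cell '.' (not opp) -> no flip
All flips: (2,4)

Answer: ........
..W..B..
...WB...
...BW...
..BBWB..
.B..B...
.....B..
........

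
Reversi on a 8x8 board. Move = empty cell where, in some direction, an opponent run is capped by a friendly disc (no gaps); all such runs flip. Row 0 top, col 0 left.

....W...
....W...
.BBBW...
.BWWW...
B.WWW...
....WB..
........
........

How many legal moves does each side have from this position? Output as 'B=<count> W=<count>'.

-- B to move --
(0,3): no bracket -> illegal
(0,5): flips 1 -> legal
(1,3): no bracket -> illegal
(1,5): no bracket -> illegal
(2,5): flips 1 -> legal
(3,5): flips 3 -> legal
(4,1): flips 1 -> legal
(4,5): flips 1 -> legal
(5,1): no bracket -> illegal
(5,2): flips 2 -> legal
(5,3): flips 4 -> legal
(6,3): no bracket -> illegal
(6,4): no bracket -> illegal
(6,5): flips 3 -> legal
B mobility = 8
-- W to move --
(1,0): flips 1 -> legal
(1,1): flips 1 -> legal
(1,2): flips 2 -> legal
(1,3): flips 1 -> legal
(2,0): flips 4 -> legal
(3,0): flips 1 -> legal
(4,1): no bracket -> illegal
(4,5): no bracket -> illegal
(4,6): no bracket -> illegal
(5,0): no bracket -> illegal
(5,1): no bracket -> illegal
(5,6): flips 1 -> legal
(6,4): no bracket -> illegal
(6,5): no bracket -> illegal
(6,6): flips 1 -> legal
W mobility = 8

Answer: B=8 W=8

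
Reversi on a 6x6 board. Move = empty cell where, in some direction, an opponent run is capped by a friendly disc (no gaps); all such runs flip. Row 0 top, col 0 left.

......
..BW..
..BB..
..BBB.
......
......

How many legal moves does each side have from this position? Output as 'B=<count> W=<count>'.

Answer: B=3 W=3

Derivation:
-- B to move --
(0,2): no bracket -> illegal
(0,3): flips 1 -> legal
(0,4): flips 1 -> legal
(1,4): flips 1 -> legal
(2,4): no bracket -> illegal
B mobility = 3
-- W to move --
(0,1): no bracket -> illegal
(0,2): no bracket -> illegal
(0,3): no bracket -> illegal
(1,1): flips 1 -> legal
(1,4): no bracket -> illegal
(2,1): no bracket -> illegal
(2,4): no bracket -> illegal
(2,5): no bracket -> illegal
(3,1): flips 1 -> legal
(3,5): no bracket -> illegal
(4,1): no bracket -> illegal
(4,2): no bracket -> illegal
(4,3): flips 2 -> legal
(4,4): no bracket -> illegal
(4,5): no bracket -> illegal
W mobility = 3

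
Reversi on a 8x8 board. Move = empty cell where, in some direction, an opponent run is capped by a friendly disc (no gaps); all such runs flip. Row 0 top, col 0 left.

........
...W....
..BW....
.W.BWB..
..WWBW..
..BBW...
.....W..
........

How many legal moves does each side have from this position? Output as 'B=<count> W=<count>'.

-- B to move --
(0,2): no bracket -> illegal
(0,3): flips 2 -> legal
(0,4): flips 1 -> legal
(1,2): no bracket -> illegal
(1,4): no bracket -> illegal
(2,0): flips 2 -> legal
(2,1): no bracket -> illegal
(2,4): flips 2 -> legal
(2,5): flips 2 -> legal
(3,0): no bracket -> illegal
(3,2): flips 1 -> legal
(3,6): no bracket -> illegal
(4,0): flips 1 -> legal
(4,1): flips 2 -> legal
(4,6): flips 1 -> legal
(5,1): flips 1 -> legal
(5,5): flips 2 -> legal
(5,6): no bracket -> illegal
(6,3): no bracket -> illegal
(6,4): flips 1 -> legal
(6,6): no bracket -> illegal
(7,4): no bracket -> illegal
(7,5): no bracket -> illegal
(7,6): no bracket -> illegal
B mobility = 12
-- W to move --
(1,1): no bracket -> illegal
(1,2): no bracket -> illegal
(2,1): flips 1 -> legal
(2,4): flips 1 -> legal
(2,5): flips 1 -> legal
(2,6): no bracket -> illegal
(3,2): flips 1 -> legal
(3,6): flips 1 -> legal
(4,1): no bracket -> illegal
(4,6): no bracket -> illegal
(5,1): flips 2 -> legal
(5,5): no bracket -> illegal
(6,1): flips 1 -> legal
(6,2): flips 1 -> legal
(6,3): flips 1 -> legal
(6,4): flips 1 -> legal
W mobility = 10

Answer: B=12 W=10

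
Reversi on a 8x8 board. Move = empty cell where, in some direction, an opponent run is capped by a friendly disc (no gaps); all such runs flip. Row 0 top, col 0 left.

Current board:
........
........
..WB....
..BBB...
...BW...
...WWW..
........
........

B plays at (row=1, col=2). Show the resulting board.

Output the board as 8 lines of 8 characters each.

Place B at (1,2); scan 8 dirs for brackets.
Dir NW: first cell '.' (not opp) -> no flip
Dir N: first cell '.' (not opp) -> no flip
Dir NE: first cell '.' (not opp) -> no flip
Dir W: first cell '.' (not opp) -> no flip
Dir E: first cell '.' (not opp) -> no flip
Dir SW: first cell '.' (not opp) -> no flip
Dir S: opp run (2,2) capped by B -> flip
Dir SE: first cell 'B' (not opp) -> no flip
All flips: (2,2)

Answer: ........
..B.....
..BB....
..BBB...
...BW...
...WWW..
........
........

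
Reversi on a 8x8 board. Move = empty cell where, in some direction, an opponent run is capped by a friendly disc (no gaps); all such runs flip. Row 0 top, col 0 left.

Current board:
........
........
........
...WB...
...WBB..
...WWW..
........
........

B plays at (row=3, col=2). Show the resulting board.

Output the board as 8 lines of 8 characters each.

Place B at (3,2); scan 8 dirs for brackets.
Dir NW: first cell '.' (not opp) -> no flip
Dir N: first cell '.' (not opp) -> no flip
Dir NE: first cell '.' (not opp) -> no flip
Dir W: first cell '.' (not opp) -> no flip
Dir E: opp run (3,3) capped by B -> flip
Dir SW: first cell '.' (not opp) -> no flip
Dir S: first cell '.' (not opp) -> no flip
Dir SE: opp run (4,3) (5,4), next='.' -> no flip
All flips: (3,3)

Answer: ........
........
........
..BBB...
...WBB..
...WWW..
........
........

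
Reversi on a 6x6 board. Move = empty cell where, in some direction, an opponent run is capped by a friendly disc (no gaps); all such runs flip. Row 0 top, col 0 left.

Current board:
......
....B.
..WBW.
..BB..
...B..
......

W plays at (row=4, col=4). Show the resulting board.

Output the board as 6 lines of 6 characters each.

Answer: ......
....B.
..WBW.
..BW..
...BW.
......

Derivation:
Place W at (4,4); scan 8 dirs for brackets.
Dir NW: opp run (3,3) capped by W -> flip
Dir N: first cell '.' (not opp) -> no flip
Dir NE: first cell '.' (not opp) -> no flip
Dir W: opp run (4,3), next='.' -> no flip
Dir E: first cell '.' (not opp) -> no flip
Dir SW: first cell '.' (not opp) -> no flip
Dir S: first cell '.' (not opp) -> no flip
Dir SE: first cell '.' (not opp) -> no flip
All flips: (3,3)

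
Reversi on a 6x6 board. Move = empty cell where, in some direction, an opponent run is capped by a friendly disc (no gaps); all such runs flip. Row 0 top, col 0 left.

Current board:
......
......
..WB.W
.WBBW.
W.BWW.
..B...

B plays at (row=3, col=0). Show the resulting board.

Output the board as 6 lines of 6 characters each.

Answer: ......
......
..WB.W
BBBBW.
W.BWW.
..B...

Derivation:
Place B at (3,0); scan 8 dirs for brackets.
Dir NW: edge -> no flip
Dir N: first cell '.' (not opp) -> no flip
Dir NE: first cell '.' (not opp) -> no flip
Dir W: edge -> no flip
Dir E: opp run (3,1) capped by B -> flip
Dir SW: edge -> no flip
Dir S: opp run (4,0), next='.' -> no flip
Dir SE: first cell '.' (not opp) -> no flip
All flips: (3,1)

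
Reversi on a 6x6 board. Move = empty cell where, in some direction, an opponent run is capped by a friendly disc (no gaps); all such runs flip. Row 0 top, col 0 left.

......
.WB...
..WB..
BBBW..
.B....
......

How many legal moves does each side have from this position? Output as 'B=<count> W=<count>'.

Answer: B=5 W=5

Derivation:
-- B to move --
(0,0): no bracket -> illegal
(0,1): no bracket -> illegal
(0,2): no bracket -> illegal
(1,0): flips 1 -> legal
(1,3): flips 1 -> legal
(2,0): no bracket -> illegal
(2,1): flips 1 -> legal
(2,4): no bracket -> illegal
(3,4): flips 1 -> legal
(4,2): no bracket -> illegal
(4,3): flips 1 -> legal
(4,4): no bracket -> illegal
B mobility = 5
-- W to move --
(0,1): no bracket -> illegal
(0,2): flips 1 -> legal
(0,3): no bracket -> illegal
(1,3): flips 2 -> legal
(1,4): no bracket -> illegal
(2,0): no bracket -> illegal
(2,1): no bracket -> illegal
(2,4): flips 1 -> legal
(3,4): no bracket -> illegal
(4,0): flips 1 -> legal
(4,2): flips 1 -> legal
(4,3): no bracket -> illegal
(5,0): no bracket -> illegal
(5,1): no bracket -> illegal
(5,2): no bracket -> illegal
W mobility = 5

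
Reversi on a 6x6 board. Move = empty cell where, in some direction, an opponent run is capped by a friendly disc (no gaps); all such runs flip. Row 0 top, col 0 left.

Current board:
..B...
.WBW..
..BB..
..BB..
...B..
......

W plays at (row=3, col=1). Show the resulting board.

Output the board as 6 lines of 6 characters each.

Place W at (3,1); scan 8 dirs for brackets.
Dir NW: first cell '.' (not opp) -> no flip
Dir N: first cell '.' (not opp) -> no flip
Dir NE: opp run (2,2) capped by W -> flip
Dir W: first cell '.' (not opp) -> no flip
Dir E: opp run (3,2) (3,3), next='.' -> no flip
Dir SW: first cell '.' (not opp) -> no flip
Dir S: first cell '.' (not opp) -> no flip
Dir SE: first cell '.' (not opp) -> no flip
All flips: (2,2)

Answer: ..B...
.WBW..
..WB..
.WBB..
...B..
......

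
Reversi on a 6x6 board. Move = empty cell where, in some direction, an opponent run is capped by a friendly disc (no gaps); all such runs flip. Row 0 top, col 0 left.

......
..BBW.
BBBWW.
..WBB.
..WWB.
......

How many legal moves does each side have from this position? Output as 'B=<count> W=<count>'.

Answer: B=10 W=9

Derivation:
-- B to move --
(0,3): no bracket -> illegal
(0,4): flips 2 -> legal
(0,5): no bracket -> illegal
(1,5): flips 2 -> legal
(2,5): flips 2 -> legal
(3,1): flips 1 -> legal
(3,5): flips 1 -> legal
(4,1): flips 2 -> legal
(5,1): flips 1 -> legal
(5,2): flips 3 -> legal
(5,3): flips 1 -> legal
(5,4): flips 2 -> legal
B mobility = 10
-- W to move --
(0,1): flips 1 -> legal
(0,2): flips 3 -> legal
(0,3): flips 1 -> legal
(0,4): no bracket -> illegal
(1,0): flips 1 -> legal
(1,1): flips 2 -> legal
(2,5): flips 1 -> legal
(3,0): no bracket -> illegal
(3,1): no bracket -> illegal
(3,5): flips 2 -> legal
(4,5): flips 2 -> legal
(5,3): no bracket -> illegal
(5,4): flips 2 -> legal
(5,5): no bracket -> illegal
W mobility = 9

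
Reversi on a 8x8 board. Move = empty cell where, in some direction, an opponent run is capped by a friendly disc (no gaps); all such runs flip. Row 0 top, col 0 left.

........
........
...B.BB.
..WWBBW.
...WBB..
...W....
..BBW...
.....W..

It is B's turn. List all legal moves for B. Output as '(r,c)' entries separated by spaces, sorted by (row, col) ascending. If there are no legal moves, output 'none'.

Answer: (2,2) (2,7) (3,1) (3,7) (4,1) (4,2) (4,6) (4,7) (5,2) (6,5)

Derivation:
(2,1): no bracket -> illegal
(2,2): flips 1 -> legal
(2,4): no bracket -> illegal
(2,7): flips 1 -> legal
(3,1): flips 2 -> legal
(3,7): flips 1 -> legal
(4,1): flips 1 -> legal
(4,2): flips 1 -> legal
(4,6): flips 1 -> legal
(4,7): flips 1 -> legal
(5,2): flips 1 -> legal
(5,4): no bracket -> illegal
(5,5): no bracket -> illegal
(6,5): flips 1 -> legal
(6,6): no bracket -> illegal
(7,3): no bracket -> illegal
(7,4): no bracket -> illegal
(7,6): no bracket -> illegal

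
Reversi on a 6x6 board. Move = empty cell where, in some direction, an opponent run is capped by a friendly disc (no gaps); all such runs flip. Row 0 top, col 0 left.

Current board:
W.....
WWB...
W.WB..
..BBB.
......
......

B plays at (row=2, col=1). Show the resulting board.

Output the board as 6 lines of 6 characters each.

Answer: W.....
WWB...
WBBB..
..BBB.
......
......

Derivation:
Place B at (2,1); scan 8 dirs for brackets.
Dir NW: opp run (1,0), next=edge -> no flip
Dir N: opp run (1,1), next='.' -> no flip
Dir NE: first cell 'B' (not opp) -> no flip
Dir W: opp run (2,0), next=edge -> no flip
Dir E: opp run (2,2) capped by B -> flip
Dir SW: first cell '.' (not opp) -> no flip
Dir S: first cell '.' (not opp) -> no flip
Dir SE: first cell 'B' (not opp) -> no flip
All flips: (2,2)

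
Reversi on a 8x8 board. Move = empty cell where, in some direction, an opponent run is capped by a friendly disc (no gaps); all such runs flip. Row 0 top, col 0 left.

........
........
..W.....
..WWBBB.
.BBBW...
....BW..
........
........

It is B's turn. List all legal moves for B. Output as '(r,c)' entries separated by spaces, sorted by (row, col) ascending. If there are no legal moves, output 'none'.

Answer: (1,2) (2,1) (2,3) (2,4) (3,1) (4,5) (5,3) (5,6)

Derivation:
(1,1): no bracket -> illegal
(1,2): flips 2 -> legal
(1,3): no bracket -> illegal
(2,1): flips 1 -> legal
(2,3): flips 2 -> legal
(2,4): flips 1 -> legal
(3,1): flips 2 -> legal
(4,5): flips 1 -> legal
(4,6): no bracket -> illegal
(5,3): flips 1 -> legal
(5,6): flips 1 -> legal
(6,4): no bracket -> illegal
(6,5): no bracket -> illegal
(6,6): no bracket -> illegal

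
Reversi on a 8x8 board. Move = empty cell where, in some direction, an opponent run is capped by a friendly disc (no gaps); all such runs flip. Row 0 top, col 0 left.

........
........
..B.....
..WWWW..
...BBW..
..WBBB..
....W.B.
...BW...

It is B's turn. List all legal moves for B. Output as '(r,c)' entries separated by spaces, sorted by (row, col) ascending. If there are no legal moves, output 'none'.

(2,1): flips 1 -> legal
(2,3): flips 1 -> legal
(2,4): flips 1 -> legal
(2,5): flips 3 -> legal
(2,6): flips 1 -> legal
(3,1): no bracket -> illegal
(3,6): flips 1 -> legal
(4,1): no bracket -> illegal
(4,2): flips 1 -> legal
(4,6): flips 1 -> legal
(5,1): flips 1 -> legal
(5,6): no bracket -> illegal
(6,1): flips 1 -> legal
(6,2): no bracket -> illegal
(6,3): no bracket -> illegal
(6,5): no bracket -> illegal
(7,5): flips 2 -> legal

Answer: (2,1) (2,3) (2,4) (2,5) (2,6) (3,6) (4,2) (4,6) (5,1) (6,1) (7,5)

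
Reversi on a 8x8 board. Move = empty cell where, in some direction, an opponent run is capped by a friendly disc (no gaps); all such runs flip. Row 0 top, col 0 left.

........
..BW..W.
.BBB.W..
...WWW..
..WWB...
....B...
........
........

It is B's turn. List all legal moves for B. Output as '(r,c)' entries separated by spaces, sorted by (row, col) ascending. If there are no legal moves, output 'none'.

Answer: (0,3) (0,4) (1,4) (2,4) (2,6) (3,2) (4,1) (4,5) (5,3)

Derivation:
(0,2): no bracket -> illegal
(0,3): flips 1 -> legal
(0,4): flips 1 -> legal
(0,5): no bracket -> illegal
(0,6): no bracket -> illegal
(0,7): no bracket -> illegal
(1,4): flips 1 -> legal
(1,5): no bracket -> illegal
(1,7): no bracket -> illegal
(2,4): flips 1 -> legal
(2,6): flips 1 -> legal
(2,7): no bracket -> illegal
(3,1): no bracket -> illegal
(3,2): flips 1 -> legal
(3,6): no bracket -> illegal
(4,1): flips 2 -> legal
(4,5): flips 1 -> legal
(4,6): no bracket -> illegal
(5,1): no bracket -> illegal
(5,2): no bracket -> illegal
(5,3): flips 2 -> legal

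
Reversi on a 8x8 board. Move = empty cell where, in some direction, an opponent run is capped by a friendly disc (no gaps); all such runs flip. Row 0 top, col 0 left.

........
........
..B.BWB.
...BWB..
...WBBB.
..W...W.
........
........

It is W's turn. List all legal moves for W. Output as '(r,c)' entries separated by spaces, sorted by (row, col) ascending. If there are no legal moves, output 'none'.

Answer: (1,4) (2,3) (2,7) (3,2) (3,6) (4,7) (5,4) (5,5)

Derivation:
(1,1): no bracket -> illegal
(1,2): no bracket -> illegal
(1,3): no bracket -> illegal
(1,4): flips 1 -> legal
(1,5): no bracket -> illegal
(1,6): no bracket -> illegal
(1,7): no bracket -> illegal
(2,1): no bracket -> illegal
(2,3): flips 2 -> legal
(2,7): flips 1 -> legal
(3,1): no bracket -> illegal
(3,2): flips 1 -> legal
(3,6): flips 2 -> legal
(3,7): no bracket -> illegal
(4,2): no bracket -> illegal
(4,7): flips 3 -> legal
(5,3): no bracket -> illegal
(5,4): flips 1 -> legal
(5,5): flips 2 -> legal
(5,7): no bracket -> illegal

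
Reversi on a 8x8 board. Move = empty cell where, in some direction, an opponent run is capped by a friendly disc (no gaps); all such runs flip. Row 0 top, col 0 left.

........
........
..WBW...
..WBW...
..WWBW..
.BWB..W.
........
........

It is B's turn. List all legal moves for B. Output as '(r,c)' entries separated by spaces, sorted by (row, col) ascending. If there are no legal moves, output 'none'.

(1,1): flips 1 -> legal
(1,2): no bracket -> illegal
(1,3): no bracket -> illegal
(1,4): flips 2 -> legal
(1,5): flips 1 -> legal
(2,1): flips 1 -> legal
(2,5): flips 1 -> legal
(3,1): flips 2 -> legal
(3,5): flips 1 -> legal
(3,6): no bracket -> illegal
(4,1): flips 3 -> legal
(4,6): flips 1 -> legal
(4,7): no bracket -> illegal
(5,4): no bracket -> illegal
(5,5): no bracket -> illegal
(5,7): no bracket -> illegal
(6,1): no bracket -> illegal
(6,2): no bracket -> illegal
(6,3): no bracket -> illegal
(6,5): no bracket -> illegal
(6,6): no bracket -> illegal
(6,7): flips 3 -> legal

Answer: (1,1) (1,4) (1,5) (2,1) (2,5) (3,1) (3,5) (4,1) (4,6) (6,7)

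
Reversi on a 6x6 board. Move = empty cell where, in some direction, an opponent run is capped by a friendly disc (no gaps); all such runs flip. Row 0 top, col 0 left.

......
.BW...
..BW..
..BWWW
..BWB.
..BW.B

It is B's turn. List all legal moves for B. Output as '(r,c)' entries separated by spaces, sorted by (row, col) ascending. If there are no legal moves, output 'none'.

(0,1): no bracket -> illegal
(0,2): flips 1 -> legal
(0,3): no bracket -> illegal
(1,3): flips 1 -> legal
(1,4): flips 1 -> legal
(2,1): no bracket -> illegal
(2,4): flips 3 -> legal
(2,5): flips 2 -> legal
(4,5): no bracket -> illegal
(5,4): flips 2 -> legal

Answer: (0,2) (1,3) (1,4) (2,4) (2,5) (5,4)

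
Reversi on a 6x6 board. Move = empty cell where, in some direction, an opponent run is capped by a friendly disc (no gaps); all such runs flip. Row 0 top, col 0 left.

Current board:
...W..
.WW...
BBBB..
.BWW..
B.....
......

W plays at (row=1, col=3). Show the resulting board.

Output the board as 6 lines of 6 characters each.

Answer: ...W..
.WWW..
BBBW..
.BWW..
B.....
......

Derivation:
Place W at (1,3); scan 8 dirs for brackets.
Dir NW: first cell '.' (not opp) -> no flip
Dir N: first cell 'W' (not opp) -> no flip
Dir NE: first cell '.' (not opp) -> no flip
Dir W: first cell 'W' (not opp) -> no flip
Dir E: first cell '.' (not opp) -> no flip
Dir SW: opp run (2,2) (3,1) (4,0), next=edge -> no flip
Dir S: opp run (2,3) capped by W -> flip
Dir SE: first cell '.' (not opp) -> no flip
All flips: (2,3)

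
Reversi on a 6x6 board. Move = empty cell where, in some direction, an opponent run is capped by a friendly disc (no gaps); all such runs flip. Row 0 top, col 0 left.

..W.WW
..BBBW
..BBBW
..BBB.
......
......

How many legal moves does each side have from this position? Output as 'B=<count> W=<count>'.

-- B to move --
(0,1): no bracket -> illegal
(0,3): no bracket -> illegal
(1,1): no bracket -> illegal
(3,5): no bracket -> illegal
B mobility = 0
-- W to move --
(0,1): no bracket -> illegal
(0,3): flips 1 -> legal
(1,1): flips 3 -> legal
(2,1): flips 3 -> legal
(3,1): flips 2 -> legal
(3,5): flips 2 -> legal
(4,1): flips 3 -> legal
(4,2): flips 5 -> legal
(4,3): flips 1 -> legal
(4,4): flips 3 -> legal
(4,5): no bracket -> illegal
W mobility = 9

Answer: B=0 W=9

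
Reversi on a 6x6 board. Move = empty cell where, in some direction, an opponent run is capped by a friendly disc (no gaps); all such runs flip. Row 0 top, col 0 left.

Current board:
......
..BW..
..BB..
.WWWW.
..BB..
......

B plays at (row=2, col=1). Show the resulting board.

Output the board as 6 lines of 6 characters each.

Place B at (2,1); scan 8 dirs for brackets.
Dir NW: first cell '.' (not opp) -> no flip
Dir N: first cell '.' (not opp) -> no flip
Dir NE: first cell 'B' (not opp) -> no flip
Dir W: first cell '.' (not opp) -> no flip
Dir E: first cell 'B' (not opp) -> no flip
Dir SW: first cell '.' (not opp) -> no flip
Dir S: opp run (3,1), next='.' -> no flip
Dir SE: opp run (3,2) capped by B -> flip
All flips: (3,2)

Answer: ......
..BW..
.BBB..
.WBWW.
..BB..
......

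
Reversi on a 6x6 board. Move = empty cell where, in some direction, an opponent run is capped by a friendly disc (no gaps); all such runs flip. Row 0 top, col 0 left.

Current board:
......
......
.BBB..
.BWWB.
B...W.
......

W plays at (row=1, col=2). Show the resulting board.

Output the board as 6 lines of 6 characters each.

Answer: ......
..W...
.BWB..
.BWWB.
B...W.
......

Derivation:
Place W at (1,2); scan 8 dirs for brackets.
Dir NW: first cell '.' (not opp) -> no flip
Dir N: first cell '.' (not opp) -> no flip
Dir NE: first cell '.' (not opp) -> no flip
Dir W: first cell '.' (not opp) -> no flip
Dir E: first cell '.' (not opp) -> no flip
Dir SW: opp run (2,1), next='.' -> no flip
Dir S: opp run (2,2) capped by W -> flip
Dir SE: opp run (2,3) (3,4), next='.' -> no flip
All flips: (2,2)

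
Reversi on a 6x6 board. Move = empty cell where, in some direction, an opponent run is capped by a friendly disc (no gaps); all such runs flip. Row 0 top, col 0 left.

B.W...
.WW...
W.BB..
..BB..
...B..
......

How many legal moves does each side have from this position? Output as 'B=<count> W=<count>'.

Answer: B=1 W=3

Derivation:
-- B to move --
(0,1): flips 1 -> legal
(0,3): no bracket -> illegal
(1,0): no bracket -> illegal
(1,3): no bracket -> illegal
(2,1): no bracket -> illegal
(3,0): no bracket -> illegal
(3,1): no bracket -> illegal
B mobility = 1
-- W to move --
(0,1): no bracket -> illegal
(1,0): no bracket -> illegal
(1,3): no bracket -> illegal
(1,4): no bracket -> illegal
(2,1): no bracket -> illegal
(2,4): no bracket -> illegal
(3,1): no bracket -> illegal
(3,4): flips 1 -> legal
(4,1): no bracket -> illegal
(4,2): flips 2 -> legal
(4,4): flips 2 -> legal
(5,2): no bracket -> illegal
(5,3): no bracket -> illegal
(5,4): no bracket -> illegal
W mobility = 3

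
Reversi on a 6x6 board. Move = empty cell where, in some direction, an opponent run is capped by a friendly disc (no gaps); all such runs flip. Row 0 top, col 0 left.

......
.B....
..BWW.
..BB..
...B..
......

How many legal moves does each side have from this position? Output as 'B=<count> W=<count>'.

Answer: B=4 W=4

Derivation:
-- B to move --
(1,2): no bracket -> illegal
(1,3): flips 1 -> legal
(1,4): flips 1 -> legal
(1,5): flips 1 -> legal
(2,5): flips 2 -> legal
(3,4): no bracket -> illegal
(3,5): no bracket -> illegal
B mobility = 4
-- W to move --
(0,0): no bracket -> illegal
(0,1): no bracket -> illegal
(0,2): no bracket -> illegal
(1,0): no bracket -> illegal
(1,2): no bracket -> illegal
(1,3): no bracket -> illegal
(2,0): no bracket -> illegal
(2,1): flips 1 -> legal
(3,1): no bracket -> illegal
(3,4): no bracket -> illegal
(4,1): flips 1 -> legal
(4,2): flips 1 -> legal
(4,4): no bracket -> illegal
(5,2): no bracket -> illegal
(5,3): flips 2 -> legal
(5,4): no bracket -> illegal
W mobility = 4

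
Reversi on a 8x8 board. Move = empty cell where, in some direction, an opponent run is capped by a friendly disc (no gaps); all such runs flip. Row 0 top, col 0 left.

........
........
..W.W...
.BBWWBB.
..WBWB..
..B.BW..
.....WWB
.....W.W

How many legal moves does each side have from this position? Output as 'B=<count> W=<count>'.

Answer: B=10 W=14

Derivation:
-- B to move --
(1,1): no bracket -> illegal
(1,2): flips 1 -> legal
(1,3): flips 2 -> legal
(1,4): flips 3 -> legal
(1,5): no bracket -> illegal
(2,1): no bracket -> illegal
(2,3): flips 2 -> legal
(2,5): flips 1 -> legal
(4,1): flips 1 -> legal
(4,6): no bracket -> illegal
(5,1): no bracket -> illegal
(5,3): flips 2 -> legal
(5,6): flips 1 -> legal
(5,7): no bracket -> illegal
(6,4): flips 2 -> legal
(7,4): no bracket -> illegal
(7,6): flips 1 -> legal
B mobility = 10
-- W to move --
(2,0): flips 1 -> legal
(2,1): flips 3 -> legal
(2,3): no bracket -> illegal
(2,5): flips 2 -> legal
(2,6): flips 1 -> legal
(2,7): no bracket -> illegal
(3,0): flips 2 -> legal
(3,7): flips 2 -> legal
(4,0): flips 1 -> legal
(4,1): no bracket -> illegal
(4,6): flips 2 -> legal
(4,7): no bracket -> illegal
(5,1): no bracket -> illegal
(5,3): flips 2 -> legal
(5,6): flips 1 -> legal
(5,7): flips 1 -> legal
(6,1): flips 2 -> legal
(6,2): flips 1 -> legal
(6,3): no bracket -> illegal
(6,4): flips 1 -> legal
(7,6): no bracket -> illegal
W mobility = 14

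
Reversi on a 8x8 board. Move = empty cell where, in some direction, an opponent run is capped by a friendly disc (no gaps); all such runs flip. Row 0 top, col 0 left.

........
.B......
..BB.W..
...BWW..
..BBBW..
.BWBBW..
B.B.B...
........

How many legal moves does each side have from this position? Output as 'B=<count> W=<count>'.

Answer: B=8 W=10

Derivation:
-- B to move --
(1,4): no bracket -> illegal
(1,5): no bracket -> illegal
(1,6): flips 2 -> legal
(2,4): flips 1 -> legal
(2,6): flips 1 -> legal
(3,6): flips 3 -> legal
(4,1): no bracket -> illegal
(4,6): flips 2 -> legal
(5,6): flips 3 -> legal
(6,1): flips 1 -> legal
(6,3): no bracket -> illegal
(6,5): no bracket -> illegal
(6,6): flips 1 -> legal
B mobility = 8
-- W to move --
(0,0): flips 4 -> legal
(0,1): no bracket -> illegal
(0,2): no bracket -> illegal
(1,0): no bracket -> illegal
(1,2): flips 1 -> legal
(1,3): no bracket -> illegal
(1,4): no bracket -> illegal
(2,0): no bracket -> illegal
(2,1): no bracket -> illegal
(2,4): no bracket -> illegal
(3,1): no bracket -> illegal
(3,2): flips 2 -> legal
(4,0): no bracket -> illegal
(4,1): flips 3 -> legal
(5,0): flips 1 -> legal
(6,1): no bracket -> illegal
(6,3): flips 1 -> legal
(6,5): no bracket -> illegal
(7,0): no bracket -> illegal
(7,1): flips 3 -> legal
(7,2): flips 1 -> legal
(7,3): flips 1 -> legal
(7,4): flips 3 -> legal
(7,5): no bracket -> illegal
W mobility = 10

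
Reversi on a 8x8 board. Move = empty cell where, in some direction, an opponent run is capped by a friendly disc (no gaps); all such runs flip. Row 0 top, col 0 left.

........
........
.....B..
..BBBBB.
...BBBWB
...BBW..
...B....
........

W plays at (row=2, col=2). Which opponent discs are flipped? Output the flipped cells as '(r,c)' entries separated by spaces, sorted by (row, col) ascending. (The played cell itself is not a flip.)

Dir NW: first cell '.' (not opp) -> no flip
Dir N: first cell '.' (not opp) -> no flip
Dir NE: first cell '.' (not opp) -> no flip
Dir W: first cell '.' (not opp) -> no flip
Dir E: first cell '.' (not opp) -> no flip
Dir SW: first cell '.' (not opp) -> no flip
Dir S: opp run (3,2), next='.' -> no flip
Dir SE: opp run (3,3) (4,4) capped by W -> flip

Answer: (3,3) (4,4)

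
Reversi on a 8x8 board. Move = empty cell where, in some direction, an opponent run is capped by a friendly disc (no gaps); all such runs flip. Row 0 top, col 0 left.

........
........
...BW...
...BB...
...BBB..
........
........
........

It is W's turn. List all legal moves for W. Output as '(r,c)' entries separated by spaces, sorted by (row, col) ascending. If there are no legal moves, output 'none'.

(1,2): no bracket -> illegal
(1,3): no bracket -> illegal
(1,4): no bracket -> illegal
(2,2): flips 1 -> legal
(2,5): no bracket -> illegal
(3,2): no bracket -> illegal
(3,5): no bracket -> illegal
(3,6): no bracket -> illegal
(4,2): flips 1 -> legal
(4,6): no bracket -> illegal
(5,2): no bracket -> illegal
(5,3): no bracket -> illegal
(5,4): flips 2 -> legal
(5,5): no bracket -> illegal
(5,6): no bracket -> illegal

Answer: (2,2) (4,2) (5,4)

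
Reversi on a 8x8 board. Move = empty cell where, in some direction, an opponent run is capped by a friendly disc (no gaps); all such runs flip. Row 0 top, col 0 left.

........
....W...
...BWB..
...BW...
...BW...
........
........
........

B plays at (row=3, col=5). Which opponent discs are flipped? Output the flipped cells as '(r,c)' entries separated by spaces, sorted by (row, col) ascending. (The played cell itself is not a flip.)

Dir NW: opp run (2,4), next='.' -> no flip
Dir N: first cell 'B' (not opp) -> no flip
Dir NE: first cell '.' (not opp) -> no flip
Dir W: opp run (3,4) capped by B -> flip
Dir E: first cell '.' (not opp) -> no flip
Dir SW: opp run (4,4), next='.' -> no flip
Dir S: first cell '.' (not opp) -> no flip
Dir SE: first cell '.' (not opp) -> no flip

Answer: (3,4)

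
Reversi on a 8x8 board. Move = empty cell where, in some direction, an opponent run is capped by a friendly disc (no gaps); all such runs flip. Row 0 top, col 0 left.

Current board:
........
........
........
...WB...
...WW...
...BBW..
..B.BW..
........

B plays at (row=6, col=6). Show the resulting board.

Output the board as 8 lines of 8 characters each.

Answer: ........
........
........
...WB...
...WW...
...BBW..
..B.BBB.
........

Derivation:
Place B at (6,6); scan 8 dirs for brackets.
Dir NW: opp run (5,5) (4,4) (3,3), next='.' -> no flip
Dir N: first cell '.' (not opp) -> no flip
Dir NE: first cell '.' (not opp) -> no flip
Dir W: opp run (6,5) capped by B -> flip
Dir E: first cell '.' (not opp) -> no flip
Dir SW: first cell '.' (not opp) -> no flip
Dir S: first cell '.' (not opp) -> no flip
Dir SE: first cell '.' (not opp) -> no flip
All flips: (6,5)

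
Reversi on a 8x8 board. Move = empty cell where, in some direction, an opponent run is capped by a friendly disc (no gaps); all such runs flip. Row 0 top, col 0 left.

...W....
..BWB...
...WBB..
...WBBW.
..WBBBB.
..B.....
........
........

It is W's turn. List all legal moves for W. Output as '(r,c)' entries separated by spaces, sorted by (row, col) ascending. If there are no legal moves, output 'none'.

(0,1): flips 1 -> legal
(0,2): no bracket -> illegal
(0,4): no bracket -> illegal
(0,5): flips 1 -> legal
(1,1): flips 1 -> legal
(1,5): flips 2 -> legal
(1,6): no bracket -> illegal
(2,1): flips 1 -> legal
(2,2): no bracket -> illegal
(2,6): flips 2 -> legal
(3,2): no bracket -> illegal
(3,7): no bracket -> illegal
(4,1): no bracket -> illegal
(4,7): flips 4 -> legal
(5,1): no bracket -> illegal
(5,3): flips 1 -> legal
(5,4): flips 1 -> legal
(5,5): flips 1 -> legal
(5,6): flips 3 -> legal
(5,7): flips 3 -> legal
(6,1): no bracket -> illegal
(6,2): flips 1 -> legal
(6,3): no bracket -> illegal

Answer: (0,1) (0,5) (1,1) (1,5) (2,1) (2,6) (4,7) (5,3) (5,4) (5,5) (5,6) (5,7) (6,2)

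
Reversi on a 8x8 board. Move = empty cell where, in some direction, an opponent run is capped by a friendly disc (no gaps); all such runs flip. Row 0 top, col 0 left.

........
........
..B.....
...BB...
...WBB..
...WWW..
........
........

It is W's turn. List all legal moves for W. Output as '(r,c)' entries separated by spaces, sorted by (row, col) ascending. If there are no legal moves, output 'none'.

(1,1): flips 3 -> legal
(1,2): no bracket -> illegal
(1,3): no bracket -> illegal
(2,1): no bracket -> illegal
(2,3): flips 1 -> legal
(2,4): flips 2 -> legal
(2,5): flips 1 -> legal
(3,1): no bracket -> illegal
(3,2): no bracket -> illegal
(3,5): flips 2 -> legal
(3,6): flips 1 -> legal
(4,2): no bracket -> illegal
(4,6): flips 2 -> legal
(5,6): no bracket -> illegal

Answer: (1,1) (2,3) (2,4) (2,5) (3,5) (3,6) (4,6)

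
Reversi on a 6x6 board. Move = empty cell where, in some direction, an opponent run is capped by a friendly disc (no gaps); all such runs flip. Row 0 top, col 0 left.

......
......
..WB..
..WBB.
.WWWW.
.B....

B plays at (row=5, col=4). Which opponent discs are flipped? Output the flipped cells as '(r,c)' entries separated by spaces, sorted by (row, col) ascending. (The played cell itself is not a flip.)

Answer: (4,4)

Derivation:
Dir NW: opp run (4,3) (3,2), next='.' -> no flip
Dir N: opp run (4,4) capped by B -> flip
Dir NE: first cell '.' (not opp) -> no flip
Dir W: first cell '.' (not opp) -> no flip
Dir E: first cell '.' (not opp) -> no flip
Dir SW: edge -> no flip
Dir S: edge -> no flip
Dir SE: edge -> no flip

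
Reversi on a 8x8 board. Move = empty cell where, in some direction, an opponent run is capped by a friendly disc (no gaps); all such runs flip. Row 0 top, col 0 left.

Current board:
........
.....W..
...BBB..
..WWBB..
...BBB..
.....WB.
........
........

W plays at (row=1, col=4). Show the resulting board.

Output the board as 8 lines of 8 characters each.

Place W at (1,4); scan 8 dirs for brackets.
Dir NW: first cell '.' (not opp) -> no flip
Dir N: first cell '.' (not opp) -> no flip
Dir NE: first cell '.' (not opp) -> no flip
Dir W: first cell '.' (not opp) -> no flip
Dir E: first cell 'W' (not opp) -> no flip
Dir SW: opp run (2,3) capped by W -> flip
Dir S: opp run (2,4) (3,4) (4,4), next='.' -> no flip
Dir SE: opp run (2,5), next='.' -> no flip
All flips: (2,3)

Answer: ........
....WW..
...WBB..
..WWBB..
...BBB..
.....WB.
........
........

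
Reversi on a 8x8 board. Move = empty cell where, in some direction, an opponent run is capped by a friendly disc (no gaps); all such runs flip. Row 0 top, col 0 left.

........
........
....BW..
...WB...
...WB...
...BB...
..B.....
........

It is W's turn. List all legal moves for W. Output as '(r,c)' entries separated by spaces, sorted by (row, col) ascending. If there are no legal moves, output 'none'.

(1,3): no bracket -> illegal
(1,4): no bracket -> illegal
(1,5): flips 1 -> legal
(2,3): flips 1 -> legal
(3,5): flips 1 -> legal
(4,2): no bracket -> illegal
(4,5): flips 1 -> legal
(5,1): no bracket -> illegal
(5,2): no bracket -> illegal
(5,5): flips 1 -> legal
(6,1): no bracket -> illegal
(6,3): flips 1 -> legal
(6,4): no bracket -> illegal
(6,5): flips 1 -> legal
(7,1): no bracket -> illegal
(7,2): no bracket -> illegal
(7,3): no bracket -> illegal

Answer: (1,5) (2,3) (3,5) (4,5) (5,5) (6,3) (6,5)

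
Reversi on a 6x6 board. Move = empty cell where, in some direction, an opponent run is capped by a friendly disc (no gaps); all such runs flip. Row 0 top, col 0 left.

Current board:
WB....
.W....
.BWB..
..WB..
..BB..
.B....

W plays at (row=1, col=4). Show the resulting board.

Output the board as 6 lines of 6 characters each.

Place W at (1,4); scan 8 dirs for brackets.
Dir NW: first cell '.' (not opp) -> no flip
Dir N: first cell '.' (not opp) -> no flip
Dir NE: first cell '.' (not opp) -> no flip
Dir W: first cell '.' (not opp) -> no flip
Dir E: first cell '.' (not opp) -> no flip
Dir SW: opp run (2,3) capped by W -> flip
Dir S: first cell '.' (not opp) -> no flip
Dir SE: first cell '.' (not opp) -> no flip
All flips: (2,3)

Answer: WB....
.W..W.
.BWW..
..WB..
..BB..
.B....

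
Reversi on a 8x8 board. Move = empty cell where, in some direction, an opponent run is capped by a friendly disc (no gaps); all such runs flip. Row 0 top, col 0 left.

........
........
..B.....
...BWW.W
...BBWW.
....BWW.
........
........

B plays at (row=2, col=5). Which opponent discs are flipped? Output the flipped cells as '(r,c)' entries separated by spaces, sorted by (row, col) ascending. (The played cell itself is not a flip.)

Dir NW: first cell '.' (not opp) -> no flip
Dir N: first cell '.' (not opp) -> no flip
Dir NE: first cell '.' (not opp) -> no flip
Dir W: first cell '.' (not opp) -> no flip
Dir E: first cell '.' (not opp) -> no flip
Dir SW: opp run (3,4) capped by B -> flip
Dir S: opp run (3,5) (4,5) (5,5), next='.' -> no flip
Dir SE: first cell '.' (not opp) -> no flip

Answer: (3,4)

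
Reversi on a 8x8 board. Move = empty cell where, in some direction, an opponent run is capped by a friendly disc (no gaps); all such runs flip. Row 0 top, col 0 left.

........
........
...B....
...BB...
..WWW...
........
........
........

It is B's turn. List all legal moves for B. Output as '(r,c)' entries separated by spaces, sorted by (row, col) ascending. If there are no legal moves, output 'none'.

Answer: (5,1) (5,2) (5,3) (5,4) (5,5)

Derivation:
(3,1): no bracket -> illegal
(3,2): no bracket -> illegal
(3,5): no bracket -> illegal
(4,1): no bracket -> illegal
(4,5): no bracket -> illegal
(5,1): flips 1 -> legal
(5,2): flips 1 -> legal
(5,3): flips 1 -> legal
(5,4): flips 1 -> legal
(5,5): flips 1 -> legal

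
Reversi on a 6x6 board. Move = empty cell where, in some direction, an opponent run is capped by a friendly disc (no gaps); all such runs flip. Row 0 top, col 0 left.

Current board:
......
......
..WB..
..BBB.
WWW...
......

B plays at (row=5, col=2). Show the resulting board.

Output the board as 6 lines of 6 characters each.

Place B at (5,2); scan 8 dirs for brackets.
Dir NW: opp run (4,1), next='.' -> no flip
Dir N: opp run (4,2) capped by B -> flip
Dir NE: first cell '.' (not opp) -> no flip
Dir W: first cell '.' (not opp) -> no flip
Dir E: first cell '.' (not opp) -> no flip
Dir SW: edge -> no flip
Dir S: edge -> no flip
Dir SE: edge -> no flip
All flips: (4,2)

Answer: ......
......
..WB..
..BBB.
WWB...
..B...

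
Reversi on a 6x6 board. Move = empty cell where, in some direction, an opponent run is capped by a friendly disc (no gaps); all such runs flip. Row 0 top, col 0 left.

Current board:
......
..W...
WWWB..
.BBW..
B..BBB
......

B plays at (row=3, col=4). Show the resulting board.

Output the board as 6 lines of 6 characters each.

Place B at (3,4); scan 8 dirs for brackets.
Dir NW: first cell 'B' (not opp) -> no flip
Dir N: first cell '.' (not opp) -> no flip
Dir NE: first cell '.' (not opp) -> no flip
Dir W: opp run (3,3) capped by B -> flip
Dir E: first cell '.' (not opp) -> no flip
Dir SW: first cell 'B' (not opp) -> no flip
Dir S: first cell 'B' (not opp) -> no flip
Dir SE: first cell 'B' (not opp) -> no flip
All flips: (3,3)

Answer: ......
..W...
WWWB..
.BBBB.
B..BBB
......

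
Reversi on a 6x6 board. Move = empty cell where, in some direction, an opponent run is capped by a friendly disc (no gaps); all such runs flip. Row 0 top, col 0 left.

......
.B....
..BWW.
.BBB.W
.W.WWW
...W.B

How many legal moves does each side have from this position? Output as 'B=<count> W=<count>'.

-- B to move --
(1,2): no bracket -> illegal
(1,3): flips 1 -> legal
(1,4): flips 1 -> legal
(1,5): flips 1 -> legal
(2,5): flips 4 -> legal
(3,0): no bracket -> illegal
(3,4): no bracket -> illegal
(4,0): no bracket -> illegal
(4,2): no bracket -> illegal
(5,0): flips 1 -> legal
(5,1): flips 1 -> legal
(5,2): no bracket -> illegal
(5,4): flips 1 -> legal
B mobility = 7
-- W to move --
(0,0): flips 3 -> legal
(0,1): no bracket -> illegal
(0,2): no bracket -> illegal
(1,0): no bracket -> illegal
(1,2): no bracket -> illegal
(1,3): no bracket -> illegal
(2,0): no bracket -> illegal
(2,1): flips 3 -> legal
(3,0): no bracket -> illegal
(3,4): no bracket -> illegal
(4,0): no bracket -> illegal
(4,2): flips 1 -> legal
(5,4): no bracket -> illegal
W mobility = 3

Answer: B=7 W=3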